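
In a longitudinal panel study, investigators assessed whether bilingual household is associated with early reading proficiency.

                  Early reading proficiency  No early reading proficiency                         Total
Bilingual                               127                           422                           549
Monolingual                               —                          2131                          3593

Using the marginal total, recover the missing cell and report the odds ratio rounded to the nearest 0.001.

0.439

The missing cell is in the unexposed row: 3593 − 2131 = 1462.
So a = 127, b = 422, c = 1462, d = 2131.
OR = (a·d)/(b·c) = (127 × 2131) / (422 × 1462) = 270637 / 616964 = 0.43866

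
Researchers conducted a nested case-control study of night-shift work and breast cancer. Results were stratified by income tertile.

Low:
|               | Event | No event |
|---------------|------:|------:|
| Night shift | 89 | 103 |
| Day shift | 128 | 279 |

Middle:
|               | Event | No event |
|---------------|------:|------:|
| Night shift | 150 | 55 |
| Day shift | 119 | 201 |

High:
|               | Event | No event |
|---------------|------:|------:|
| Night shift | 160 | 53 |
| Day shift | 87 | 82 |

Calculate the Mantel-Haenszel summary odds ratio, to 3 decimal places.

2.862

OR_MH = Σ(aᵢdᵢ/nᵢ) / Σ(bᵢcᵢ/nᵢ), where nᵢ is the stratum total.
Stratum 1 (Low): n = 599; a·d/n = 89·279/599 = 41.4541; b·c/n = 103·128/599 = 22.0100
Stratum 2 (Middle): n = 525; a·d/n = 150·201/525 = 57.4286; b·c/n = 55·119/525 = 12.4667
Stratum 3 (High): n = 382; a·d/n = 160·82/382 = 34.3455; b·c/n = 53·87/382 = 12.0707
OR_MH = (41.4541 + 57.4286 + 34.3455) / (22.0100 + 12.4667 + 12.0707) = 133.2282 / 46.5474 = 2.86221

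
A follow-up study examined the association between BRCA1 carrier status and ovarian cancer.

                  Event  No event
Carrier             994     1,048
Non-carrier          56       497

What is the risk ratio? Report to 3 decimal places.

Cells: a = 994, b = 1048, c = 56, d = 497.
Risk in exposed = 994/2042 = 0.48678; risk in unexposed = 56/553 = 0.10127.
RR = 0.48678 / 0.10127 = 4.80693
The risk among the exposed is 4.81 times that among the unexposed.

4.807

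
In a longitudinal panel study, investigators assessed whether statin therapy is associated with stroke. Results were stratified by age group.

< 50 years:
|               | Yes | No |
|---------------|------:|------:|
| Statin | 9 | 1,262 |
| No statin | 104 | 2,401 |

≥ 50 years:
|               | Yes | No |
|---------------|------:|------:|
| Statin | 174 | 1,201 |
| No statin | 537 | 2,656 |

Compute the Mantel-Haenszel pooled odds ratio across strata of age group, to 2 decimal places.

0.61

OR_MH = Σ(aᵢdᵢ/nᵢ) / Σ(bᵢcᵢ/nᵢ), where nᵢ is the stratum total.
Stratum 1 (< 50 years): n = 3776; a·d/n = 9·2401/3776 = 5.7227; b·c/n = 1262·104/3776 = 34.7585
Stratum 2 (≥ 50 years): n = 4568; a·d/n = 174·2656/4568 = 101.1699; b·c/n = 1201·537/4568 = 141.1859
OR_MH = (5.7227 + 101.1699) / (34.7585 + 141.1859) = 106.8926 / 175.9443 = 0.60754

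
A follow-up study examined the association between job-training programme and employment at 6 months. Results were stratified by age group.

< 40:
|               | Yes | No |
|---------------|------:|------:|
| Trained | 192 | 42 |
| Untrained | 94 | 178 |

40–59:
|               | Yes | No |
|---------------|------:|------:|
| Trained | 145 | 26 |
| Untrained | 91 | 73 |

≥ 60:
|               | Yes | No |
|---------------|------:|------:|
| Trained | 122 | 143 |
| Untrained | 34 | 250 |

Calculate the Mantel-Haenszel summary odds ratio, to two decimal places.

6.52

OR_MH = Σ(aᵢdᵢ/nᵢ) / Σ(bᵢcᵢ/nᵢ), where nᵢ is the stratum total.
Stratum 1 (< 40): n = 506; a·d/n = 192·178/506 = 67.5415; b·c/n = 42·94/506 = 7.8024
Stratum 2 (40–59): n = 335; a·d/n = 145·73/335 = 31.5970; b·c/n = 26·91/335 = 7.0627
Stratum 3 (≥ 60): n = 549; a·d/n = 122·250/549 = 55.5556; b·c/n = 143·34/549 = 8.8561
OR_MH = (67.5415 + 31.5970 + 55.5556) / (7.8024 + 7.0627 + 8.8561) = 154.6941 / 23.7212 = 6.52135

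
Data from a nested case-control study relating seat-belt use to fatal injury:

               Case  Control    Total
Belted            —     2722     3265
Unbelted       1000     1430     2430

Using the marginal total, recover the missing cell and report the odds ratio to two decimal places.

0.29

The missing cell is in the exposed row: 3265 − 2722 = 543.
So a = 543, b = 2722, c = 1000, d = 1430.
OR = (a·d)/(b·c) = (543 × 1430) / (2722 × 1000) = 776490 / 2722000 = 0.28526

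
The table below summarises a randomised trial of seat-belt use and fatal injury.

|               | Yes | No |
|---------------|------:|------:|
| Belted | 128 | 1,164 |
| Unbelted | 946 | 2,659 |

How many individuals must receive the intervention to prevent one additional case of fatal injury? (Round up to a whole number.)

Risk in treated group = 128/1292 = 0.09907; risk in control = 946/3605 = 0.26241.
Absolute risk reduction = 0.26241 − 0.09907 = 0.16334
NNT = 1 / ARR = 1 / 0.16334 = 6.122 → round up → 7

7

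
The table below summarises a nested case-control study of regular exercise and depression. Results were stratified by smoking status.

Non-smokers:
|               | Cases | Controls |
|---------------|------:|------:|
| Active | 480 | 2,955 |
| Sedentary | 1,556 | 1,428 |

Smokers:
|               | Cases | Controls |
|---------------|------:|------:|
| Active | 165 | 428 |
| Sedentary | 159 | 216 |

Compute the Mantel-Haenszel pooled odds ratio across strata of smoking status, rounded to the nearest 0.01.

0.18

OR_MH = Σ(aᵢdᵢ/nᵢ) / Σ(bᵢcᵢ/nᵢ), where nᵢ is the stratum total.
Stratum 1 (Non-smokers): n = 6419; a·d/n = 480·1428/6419 = 106.7830; b·c/n = 2955·1556/6419 = 716.3078
Stratum 2 (Smokers): n = 968; a·d/n = 165·216/968 = 36.8182; b·c/n = 428·159/968 = 70.3017
OR_MH = (106.7830 + 36.8182) / (716.3078 + 70.3017) = 143.6012 / 786.6095 = 0.18256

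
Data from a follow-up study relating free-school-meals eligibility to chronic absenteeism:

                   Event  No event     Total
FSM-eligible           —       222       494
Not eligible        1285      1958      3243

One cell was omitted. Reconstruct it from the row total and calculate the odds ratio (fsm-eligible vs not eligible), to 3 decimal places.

The missing cell is in the exposed row: 494 − 222 = 272.
So a = 272, b = 222, c = 1285, d = 1958.
OR = (a·d)/(b·c) = (272 × 1958) / (222 × 1285) = 532576 / 285270 = 1.86692

1.867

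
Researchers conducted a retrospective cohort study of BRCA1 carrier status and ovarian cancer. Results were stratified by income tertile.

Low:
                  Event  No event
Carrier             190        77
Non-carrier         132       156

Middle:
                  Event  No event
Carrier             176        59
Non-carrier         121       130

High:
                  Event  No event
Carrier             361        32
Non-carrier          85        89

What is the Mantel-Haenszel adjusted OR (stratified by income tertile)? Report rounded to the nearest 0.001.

4.157

OR_MH = Σ(aᵢdᵢ/nᵢ) / Σ(bᵢcᵢ/nᵢ), where nᵢ is the stratum total.
Stratum 1 (Low): n = 555; a·d/n = 190·156/555 = 53.4054; b·c/n = 77·132/555 = 18.3135
Stratum 2 (Middle): n = 486; a·d/n = 176·130/486 = 47.0782; b·c/n = 59·121/486 = 14.6893
Stratum 3 (High): n = 567; a·d/n = 361·89/567 = 56.6649; b·c/n = 32·85/567 = 4.7972
OR_MH = (53.4054 + 47.0782 + 56.6649) / (18.3135 + 14.6893 + 4.7972) = 157.1485 / 37.8000 = 4.15737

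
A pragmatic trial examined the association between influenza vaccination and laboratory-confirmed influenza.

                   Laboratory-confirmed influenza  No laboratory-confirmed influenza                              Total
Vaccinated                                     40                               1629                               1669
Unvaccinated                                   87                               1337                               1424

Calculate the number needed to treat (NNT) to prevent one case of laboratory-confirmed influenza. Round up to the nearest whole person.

27

Risk in treated group = 40/1669 = 0.02397; risk in control = 87/1424 = 0.06110.
Absolute risk reduction = 0.06110 − 0.02397 = 0.03713
NNT = 1 / ARR = 1 / 0.03713 = 26.933 → round up → 27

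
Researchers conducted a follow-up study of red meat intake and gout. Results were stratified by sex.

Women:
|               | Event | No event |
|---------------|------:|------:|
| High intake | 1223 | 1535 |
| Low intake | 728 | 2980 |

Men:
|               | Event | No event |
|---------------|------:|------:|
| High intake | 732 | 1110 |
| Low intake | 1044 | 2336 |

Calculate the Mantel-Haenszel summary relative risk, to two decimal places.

RR_MH = Σ(aᵢ·n₀ᵢ/nᵢ) / Σ(cᵢ·n₁ᵢ/nᵢ), with n₁ᵢ = aᵢ+bᵢ (exposed), n₀ᵢ = cᵢ+dᵢ (unexposed), nᵢ = n₁ᵢ+n₀ᵢ.
Stratum 1 (Women): n₁ = 2758, n₀ = 3708, n = 6466; a·n₀/n = 1223·3708/6466 = 701.3430; c·n₁/n = 728·2758/6466 = 310.5203
Stratum 2 (Men): n₁ = 1842, n₀ = 3380, n = 5222; a·n₀/n = 732·3380/5222 = 473.7955; c·n₁/n = 1044·1842/5222 = 368.2589
RR_MH = (701.3430 + 473.7955) / (310.5203 + 368.2589) = 1175.1385 / 678.7792 = 1.73125

1.73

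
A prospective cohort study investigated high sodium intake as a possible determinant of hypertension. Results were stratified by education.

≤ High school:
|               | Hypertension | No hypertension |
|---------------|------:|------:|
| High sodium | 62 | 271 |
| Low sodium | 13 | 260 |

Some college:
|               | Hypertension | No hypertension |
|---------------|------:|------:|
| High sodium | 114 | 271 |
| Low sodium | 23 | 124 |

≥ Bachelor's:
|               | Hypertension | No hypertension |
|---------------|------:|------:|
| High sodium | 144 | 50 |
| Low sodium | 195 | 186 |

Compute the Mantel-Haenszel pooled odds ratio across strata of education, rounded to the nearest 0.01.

OR_MH = Σ(aᵢdᵢ/nᵢ) / Σ(bᵢcᵢ/nᵢ), where nᵢ is the stratum total.
Stratum 1 (≤ High school): n = 606; a·d/n = 62·260/606 = 26.6007; b·c/n = 271·13/606 = 5.8135
Stratum 2 (Some college): n = 532; a·d/n = 114·124/532 = 26.5714; b·c/n = 271·23/532 = 11.7162
Stratum 3 (≥ Bachelor's): n = 575; a·d/n = 144·186/575 = 46.5809; b·c/n = 50·195/575 = 16.9565
OR_MH = (26.6007 + 26.5714 + 46.5809) / (5.8135 + 11.7162 + 16.9565) = 99.7530 / 34.4862 = 2.89255

2.89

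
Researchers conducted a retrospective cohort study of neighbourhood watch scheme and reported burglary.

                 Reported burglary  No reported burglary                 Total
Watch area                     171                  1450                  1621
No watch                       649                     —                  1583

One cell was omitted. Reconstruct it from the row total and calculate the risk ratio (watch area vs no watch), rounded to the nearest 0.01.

The missing cell is in the unexposed row: 1583 − 649 = 934.
So a = 171, b = 1450, c = 649, d = 934.
RR = [a/(a+b)] / [c/(c+d)] = (171/1621) / (649/1583) = 0.10549/0.40998 = 0.25731

0.26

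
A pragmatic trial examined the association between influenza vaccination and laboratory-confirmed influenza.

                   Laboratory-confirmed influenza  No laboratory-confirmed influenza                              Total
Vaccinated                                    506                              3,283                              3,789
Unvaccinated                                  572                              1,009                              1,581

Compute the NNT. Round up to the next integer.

5

Risk in treated group = 506/3789 = 0.13354; risk in control = 572/1581 = 0.36180.
Absolute risk reduction = 0.36180 − 0.13354 = 0.22825
NNT = 1 / ARR = 1 / 0.22825 = 4.381 → round up → 5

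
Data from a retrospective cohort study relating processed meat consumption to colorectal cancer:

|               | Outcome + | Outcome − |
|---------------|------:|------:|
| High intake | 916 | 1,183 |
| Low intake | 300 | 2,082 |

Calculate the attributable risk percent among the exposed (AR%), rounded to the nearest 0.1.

Cells: a = 916, b = 1183, c = 300, d = 2082.
Risk in exposed = 916/2099 = 0.43640; risk in unexposed = 300/2382 = 0.12594.
RR = 0.43640/0.12594 = 3.46500
AR% = (RR − 1)/RR × 100 = (3.46500 − 1)/3.46500 × 100 = 71.1400%

71.1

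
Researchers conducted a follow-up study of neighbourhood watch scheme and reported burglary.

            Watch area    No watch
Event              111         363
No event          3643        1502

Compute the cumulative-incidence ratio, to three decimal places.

0.152

Reading the table with exposure as columns: a = 111 (Watch area, case), b = 3643 (Watch area, non-case), c = 363 (No watch, case), d = 1502.
Risk in exposed = 111/3754 = 0.02957; risk in unexposed = 363/1865 = 0.19464.
RR = 0.02957 / 0.19464 = 0.15192
The risk is 85% lower among the exposed than among the unexposed.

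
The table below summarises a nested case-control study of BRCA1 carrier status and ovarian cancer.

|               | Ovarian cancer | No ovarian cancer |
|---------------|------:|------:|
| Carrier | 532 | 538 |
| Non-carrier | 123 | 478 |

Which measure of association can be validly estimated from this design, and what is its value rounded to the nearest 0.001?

3.843

Cells: a = 532, b = 538, c = 123, d = 478.
This is a nested case-control study: participants were sampled on outcome status, so risks in the source population cannot be estimated directly — relative risk is not valid here. The odds ratio is the appropriate measure.
OR = (a·d)/(b·c) = (532 × 478) / (538 × 123) = 254296 / 66174 = 3.84284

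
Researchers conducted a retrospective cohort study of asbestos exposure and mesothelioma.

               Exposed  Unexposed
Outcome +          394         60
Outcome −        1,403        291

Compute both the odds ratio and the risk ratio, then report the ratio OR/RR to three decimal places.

1.062

Reading the table with exposure as columns: a = 394 (Exposed, case), b = 1403 (Exposed, non-case), c = 60 (Unexposed, case), d = 291.
OR = (394·291)/(1403·60) = 114654/84180 = 1.36201
Risk in exposed = 394/1797 = 0.21925; risk in unexposed = 60/351 = 0.17094; RR = 1.28264
OR/RR = 1.36201 / 1.28264 = 1.06188
The outcome is not rare, so the OR lies further from 1 than the RR.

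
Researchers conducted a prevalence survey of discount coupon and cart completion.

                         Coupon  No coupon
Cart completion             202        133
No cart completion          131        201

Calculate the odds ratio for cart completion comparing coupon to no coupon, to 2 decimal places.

2.33

Reading the table with exposure as columns: a = 202 (Coupon, case), b = 131 (Coupon, non-case), c = 133 (No coupon, case), d = 201.
OR = (a·d)/(b·c) = (202 × 201) / (131 × 133) = 40602 / 17423 = 2.33037
The odds of cart completion are about 2.33 times as high in the coupon group.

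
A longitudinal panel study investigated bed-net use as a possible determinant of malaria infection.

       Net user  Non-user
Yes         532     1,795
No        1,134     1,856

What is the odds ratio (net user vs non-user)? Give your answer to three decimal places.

0.485

Reading the table with exposure as columns: a = 532 (Net user, case), b = 1134 (Net user, non-case), c = 1795 (Non-user, case), d = 1856.
OR = (a·d)/(b·c) = (532 × 1856) / (1134 × 1795) = 987392 / 2035530 = 0.48508
Exposure is associated with lower odds of malaria infection (OR = 0.49 < 1).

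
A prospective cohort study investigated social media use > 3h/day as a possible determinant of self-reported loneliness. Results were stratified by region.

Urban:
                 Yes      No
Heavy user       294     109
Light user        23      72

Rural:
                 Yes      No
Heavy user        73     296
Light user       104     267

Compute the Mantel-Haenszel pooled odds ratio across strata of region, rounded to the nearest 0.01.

1.48

OR_MH = Σ(aᵢdᵢ/nᵢ) / Σ(bᵢcᵢ/nᵢ), where nᵢ is the stratum total.
Stratum 1 (Urban): n = 498; a·d/n = 294·72/498 = 42.5060; b·c/n = 109·23/498 = 5.0341
Stratum 2 (Rural): n = 740; a·d/n = 73·267/740 = 26.3392; b·c/n = 296·104/740 = 41.6000
OR_MH = (42.5060 + 26.3392) / (5.0341 + 41.6000) = 68.8452 / 46.6341 = 1.47628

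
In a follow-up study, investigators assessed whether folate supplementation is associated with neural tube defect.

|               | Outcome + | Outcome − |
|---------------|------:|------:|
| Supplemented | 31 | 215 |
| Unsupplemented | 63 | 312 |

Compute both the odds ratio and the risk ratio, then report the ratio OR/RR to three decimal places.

Cells: a = 31, b = 215, c = 63, d = 312.
OR = (31·312)/(215·63) = 9672/13545 = 0.71406
Risk in exposed = 31/246 = 0.12602; risk in unexposed = 63/375 = 0.16800; RR = 0.75010
OR/RR = 0.71406 / 0.75010 = 0.95196
The outcome is not rare, so the OR lies further from 1 than the RR.

0.952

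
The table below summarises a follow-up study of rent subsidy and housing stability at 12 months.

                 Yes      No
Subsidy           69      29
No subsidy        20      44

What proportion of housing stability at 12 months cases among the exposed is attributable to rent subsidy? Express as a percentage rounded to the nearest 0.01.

Cells: a = 69, b = 29, c = 20, d = 44.
Risk in exposed = 69/98 = 0.70408; risk in unexposed = 20/64 = 0.31250.
RR = 0.70408/0.31250 = 2.25306
AR% = (RR − 1)/RR × 100 = (2.25306 − 1)/2.25306 × 100 = 55.6159%

55.62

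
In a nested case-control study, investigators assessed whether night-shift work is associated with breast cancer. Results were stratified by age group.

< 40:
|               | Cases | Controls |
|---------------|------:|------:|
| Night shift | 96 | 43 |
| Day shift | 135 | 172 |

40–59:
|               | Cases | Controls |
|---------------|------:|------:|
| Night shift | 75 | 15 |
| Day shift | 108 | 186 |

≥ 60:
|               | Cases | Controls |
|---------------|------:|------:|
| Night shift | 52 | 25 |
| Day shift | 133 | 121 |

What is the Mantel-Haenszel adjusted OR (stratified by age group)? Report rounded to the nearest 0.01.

OR_MH = Σ(aᵢdᵢ/nᵢ) / Σ(bᵢcᵢ/nᵢ), where nᵢ is the stratum total.
Stratum 1 (< 40): n = 446; a·d/n = 96·172/446 = 37.0224; b·c/n = 43·135/446 = 13.0157
Stratum 2 (40–59): n = 384; a·d/n = 75·186/384 = 36.3281; b·c/n = 15·108/384 = 4.2188
Stratum 3 (≥ 60): n = 331; a·d/n = 52·121/331 = 19.0091; b·c/n = 25·133/331 = 10.0453
OR_MH = (37.0224 + 36.3281 + 19.0091) / (13.0157 + 4.2188 + 10.0453) = 92.3596 / 27.2798 = 3.38565

3.39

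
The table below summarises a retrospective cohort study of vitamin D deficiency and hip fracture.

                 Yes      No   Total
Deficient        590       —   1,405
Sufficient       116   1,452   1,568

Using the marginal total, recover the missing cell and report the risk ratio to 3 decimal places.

The missing cell is in the exposed row: 1405 − 590 = 815.
So a = 590, b = 815, c = 116, d = 1452.
RR = [a/(a+b)] / [c/(c+d)] = (590/1405) / (116/1568) = 0.41993/0.07398 = 5.67628

5.676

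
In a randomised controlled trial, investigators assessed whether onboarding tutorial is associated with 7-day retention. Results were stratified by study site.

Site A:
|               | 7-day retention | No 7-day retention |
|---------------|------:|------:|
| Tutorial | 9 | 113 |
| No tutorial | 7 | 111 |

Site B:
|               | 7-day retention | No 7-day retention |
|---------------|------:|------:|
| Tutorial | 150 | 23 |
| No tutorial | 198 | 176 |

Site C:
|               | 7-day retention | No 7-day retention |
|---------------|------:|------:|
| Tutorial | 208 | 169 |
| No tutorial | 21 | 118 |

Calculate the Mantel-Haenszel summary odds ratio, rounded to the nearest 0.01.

OR_MH = Σ(aᵢdᵢ/nᵢ) / Σ(bᵢcᵢ/nᵢ), where nᵢ is the stratum total.
Stratum 1 (Site A): n = 240; a·d/n = 9·111/240 = 4.1625; b·c/n = 113·7/240 = 3.2958
Stratum 2 (Site B): n = 547; a·d/n = 150·176/547 = 48.2633; b·c/n = 23·198/547 = 8.3254
Stratum 3 (Site C): n = 516; a·d/n = 208·118/516 = 47.5659; b·c/n = 169·21/516 = 6.8779
OR_MH = (4.1625 + 48.2633 + 47.5659) / (3.2958 + 8.3254 + 6.8779) = 99.9916 / 18.4992 = 5.40520

5.41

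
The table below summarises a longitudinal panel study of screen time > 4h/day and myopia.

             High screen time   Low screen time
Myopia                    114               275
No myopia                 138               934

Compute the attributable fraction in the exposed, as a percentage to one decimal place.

49.7

Reading the table with exposure as columns: a = 114 (High screen time, case), b = 138 (High screen time, non-case), c = 275 (Low screen time, case), d = 934.
Risk in exposed = 114/252 = 0.45238; risk in unexposed = 275/1209 = 0.22746.
RR = 0.45238/0.22746 = 1.98883
AR% = (RR − 1)/RR × 100 = (1.98883 − 1)/1.98883 × 100 = 49.7192%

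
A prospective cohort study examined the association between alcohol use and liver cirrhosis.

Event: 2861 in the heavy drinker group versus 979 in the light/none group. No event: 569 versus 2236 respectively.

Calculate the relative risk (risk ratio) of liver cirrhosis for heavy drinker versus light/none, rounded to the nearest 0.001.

From the description: a = 2861, b = 569, c = 979, d = 2236.
Risk in exposed = 2861/3430 = 0.83411; risk in unexposed = 979/3215 = 0.30451.
RR = 0.83411 / 0.30451 = 2.73919
The risk among the exposed is 2.74 times that among the unexposed.

2.739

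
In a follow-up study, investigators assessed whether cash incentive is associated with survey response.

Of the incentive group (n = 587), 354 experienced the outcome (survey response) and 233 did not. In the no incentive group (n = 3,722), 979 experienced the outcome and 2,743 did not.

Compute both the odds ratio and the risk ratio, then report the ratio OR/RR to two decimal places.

1.86

From the description: a = 354, b = 233, c = 979, d = 2743.
OR = (354·2743)/(233·979) = 971022/228107 = 4.25687
Risk in exposed = 354/587 = 0.60307; risk in unexposed = 979/3722 = 0.26303; RR = 2.29276
OR/RR = 4.25687 / 2.29276 = 1.85666
The outcome is not rare, so the OR lies further from 1 than the RR.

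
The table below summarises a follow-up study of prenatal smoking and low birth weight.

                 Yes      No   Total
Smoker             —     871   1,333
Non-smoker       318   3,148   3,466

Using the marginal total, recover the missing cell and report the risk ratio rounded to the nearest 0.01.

3.78

The missing cell is in the exposed row: 1333 − 871 = 462.
So a = 462, b = 871, c = 318, d = 3148.
RR = [a/(a+b)] / [c/(c+d)] = (462/1333) / (318/3466) = 0.34659/0.09175 = 3.77758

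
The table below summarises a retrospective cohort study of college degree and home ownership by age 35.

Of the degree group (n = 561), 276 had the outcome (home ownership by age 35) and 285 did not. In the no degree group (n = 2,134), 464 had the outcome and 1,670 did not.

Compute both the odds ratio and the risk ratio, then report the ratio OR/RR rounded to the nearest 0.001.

1.540

From the description: a = 276, b = 285, c = 464, d = 1670.
OR = (276·1670)/(285·464) = 460920/132240 = 3.48548
Risk in exposed = 276/561 = 0.49198; risk in unexposed = 464/2134 = 0.21743; RR = 2.26268
OR/RR = 3.48548 / 2.26268 = 1.54042
The outcome is not rare, so the OR lies further from 1 than the RR.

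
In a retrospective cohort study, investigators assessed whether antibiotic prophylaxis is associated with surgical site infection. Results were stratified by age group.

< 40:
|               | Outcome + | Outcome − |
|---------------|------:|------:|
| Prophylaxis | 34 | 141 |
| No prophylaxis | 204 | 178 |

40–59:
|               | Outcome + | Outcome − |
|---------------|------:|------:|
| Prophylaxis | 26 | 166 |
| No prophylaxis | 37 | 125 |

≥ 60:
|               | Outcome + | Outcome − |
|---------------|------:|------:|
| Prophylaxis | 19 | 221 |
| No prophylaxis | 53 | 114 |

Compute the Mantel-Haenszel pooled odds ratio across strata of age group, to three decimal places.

0.259

OR_MH = Σ(aᵢdᵢ/nᵢ) / Σ(bᵢcᵢ/nᵢ), where nᵢ is the stratum total.
Stratum 1 (< 40): n = 557; a·d/n = 34·178/557 = 10.8654; b·c/n = 141·204/557 = 51.6409
Stratum 2 (40–59): n = 354; a·d/n = 26·125/354 = 9.1808; b·c/n = 166·37/354 = 17.3503
Stratum 3 (≥ 60): n = 407; a·d/n = 19·114/407 = 5.3219; b·c/n = 221·53/407 = 28.7789
OR_MH = (10.8654 + 9.1808 + 5.3219) / (51.6409 + 17.3503 + 28.7789) = 25.3680 / 97.7701 = 0.25947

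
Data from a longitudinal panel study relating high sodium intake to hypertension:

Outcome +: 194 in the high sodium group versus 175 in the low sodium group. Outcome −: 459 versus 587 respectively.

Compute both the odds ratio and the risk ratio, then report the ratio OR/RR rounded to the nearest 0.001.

1.096

From the description: a = 194, b = 459, c = 175, d = 587.
OR = (194·587)/(459·175) = 113878/80325 = 1.41772
Risk in exposed = 194/653 = 0.29709; risk in unexposed = 175/762 = 0.22966; RR = 1.29362
OR/RR = 1.41772 / 1.29362 = 1.09593
The outcome is not rare, so the OR lies further from 1 than the RR.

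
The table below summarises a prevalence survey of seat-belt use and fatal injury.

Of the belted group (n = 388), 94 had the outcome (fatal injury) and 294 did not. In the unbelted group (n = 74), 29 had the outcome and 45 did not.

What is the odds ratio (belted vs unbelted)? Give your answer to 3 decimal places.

From the description: a = 94, b = 294, c = 29, d = 45.
OR = (a·d)/(b·c) = (94 × 45) / (294 × 29) = 4230 / 8526 = 0.49613
Exposure is associated with lower odds of fatal injury (OR = 0.50 < 1).

0.496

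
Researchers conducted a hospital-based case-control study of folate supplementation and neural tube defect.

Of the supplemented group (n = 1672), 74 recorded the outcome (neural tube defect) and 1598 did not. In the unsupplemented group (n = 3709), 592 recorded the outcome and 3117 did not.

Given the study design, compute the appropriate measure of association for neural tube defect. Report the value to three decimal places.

From the description: a = 74, b = 1598, c = 592, d = 3117.
This is a hospital-based case-control study: participants were sampled on outcome status, so risks in the source population cannot be estimated directly — relative risk is not valid here. The odds ratio is the appropriate measure.
OR = (a·d)/(b·c) = (74 × 3117) / (1598 × 592) = 230658 / 946016 = 0.24382

0.244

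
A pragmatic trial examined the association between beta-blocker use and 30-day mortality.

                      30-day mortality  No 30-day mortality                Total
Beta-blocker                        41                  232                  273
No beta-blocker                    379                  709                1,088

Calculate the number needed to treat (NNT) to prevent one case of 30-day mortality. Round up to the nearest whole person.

6

Risk in treated group = 41/273 = 0.15018; risk in control = 379/1088 = 0.34835.
Absolute risk reduction = 0.34835 − 0.15018 = 0.19816
NNT = 1 / ARR = 1 / 0.19816 = 5.046 → round up → 6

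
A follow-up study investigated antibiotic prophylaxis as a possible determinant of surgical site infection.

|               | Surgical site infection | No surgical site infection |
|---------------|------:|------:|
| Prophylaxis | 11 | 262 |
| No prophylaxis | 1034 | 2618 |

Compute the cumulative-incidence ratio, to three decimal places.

0.142

Cells: a = 11, b = 262, c = 1034, d = 2618.
Risk in exposed = 11/273 = 0.04029; risk in unexposed = 1034/3652 = 0.28313.
RR = 0.04029 / 0.28313 = 0.14231
The risk is 86% lower among the exposed than among the unexposed.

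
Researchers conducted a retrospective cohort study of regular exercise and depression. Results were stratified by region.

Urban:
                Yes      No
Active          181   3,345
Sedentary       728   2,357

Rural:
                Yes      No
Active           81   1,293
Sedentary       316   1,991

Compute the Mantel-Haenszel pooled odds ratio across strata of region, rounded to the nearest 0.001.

OR_MH = Σ(aᵢdᵢ/nᵢ) / Σ(bᵢcᵢ/nᵢ), where nᵢ is the stratum total.
Stratum 1 (Urban): n = 6611; a·d/n = 181·2357/6611 = 64.5314; b·c/n = 3345·728/6611 = 368.3497
Stratum 2 (Rural): n = 3681; a·d/n = 81·1991/3681 = 43.8117; b·c/n = 1293·316/3681 = 110.9992
OR_MH = (64.5314 + 43.8117) / (368.3497 + 110.9992) = 108.3431 / 479.3489 = 0.22602

0.226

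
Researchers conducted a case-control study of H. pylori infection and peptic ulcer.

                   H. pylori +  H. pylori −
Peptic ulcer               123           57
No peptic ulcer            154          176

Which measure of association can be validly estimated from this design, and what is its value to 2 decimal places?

2.47

Reading the table with exposure as columns: a = 123 (H. pylori +, case), b = 154 (H. pylori +, non-case), c = 57 (H. pylori −, case), d = 176.
This is a case-control study: participants were sampled on outcome status, so risks in the source population cannot be estimated directly — relative risk is not valid here. The odds ratio is the appropriate measure.
OR = (a·d)/(b·c) = (123 × 176) / (154 × 57) = 21648 / 8778 = 2.46617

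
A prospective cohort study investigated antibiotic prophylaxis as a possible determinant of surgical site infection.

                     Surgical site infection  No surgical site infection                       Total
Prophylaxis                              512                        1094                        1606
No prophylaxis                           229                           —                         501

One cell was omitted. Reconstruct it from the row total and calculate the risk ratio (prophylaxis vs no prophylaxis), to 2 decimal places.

0.70

The missing cell is in the unexposed row: 501 − 229 = 272.
So a = 512, b = 1094, c = 229, d = 272.
RR = [a/(a+b)] / [c/(c+d)] = (512/1606) / (229/501) = 0.31880/0.45709 = 0.69747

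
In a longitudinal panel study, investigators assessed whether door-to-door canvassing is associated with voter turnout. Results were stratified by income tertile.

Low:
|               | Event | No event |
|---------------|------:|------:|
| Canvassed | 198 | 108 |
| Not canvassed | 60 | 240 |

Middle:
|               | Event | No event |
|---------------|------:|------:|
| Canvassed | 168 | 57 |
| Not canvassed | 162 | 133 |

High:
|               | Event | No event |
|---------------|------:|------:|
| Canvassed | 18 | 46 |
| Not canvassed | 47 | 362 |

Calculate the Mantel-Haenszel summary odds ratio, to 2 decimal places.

4.09

OR_MH = Σ(aᵢdᵢ/nᵢ) / Σ(bᵢcᵢ/nᵢ), where nᵢ is the stratum total.
Stratum 1 (Low): n = 606; a·d/n = 198·240/606 = 78.4158; b·c/n = 108·60/606 = 10.6931
Stratum 2 (Middle): n = 520; a·d/n = 168·133/520 = 42.9692; b·c/n = 57·162/520 = 17.7577
Stratum 3 (High): n = 473; a·d/n = 18·362/473 = 13.7759; b·c/n = 46·47/473 = 4.5708
OR_MH = (78.4158 + 42.9692 + 13.7759) / (10.6931 + 17.7577 + 4.5708) = 135.1610 / 33.0216 = 4.09311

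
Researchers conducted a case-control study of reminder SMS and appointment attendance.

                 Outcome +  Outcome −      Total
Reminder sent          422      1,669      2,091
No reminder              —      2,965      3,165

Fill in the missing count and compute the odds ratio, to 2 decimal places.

The missing cell is in the unexposed row: 3165 − 2965 = 200.
So a = 422, b = 1669, c = 200, d = 2965.
OR = (a·d)/(b·c) = (422 × 2965) / (1669 × 200) = 1251230 / 333800 = 3.74844

3.75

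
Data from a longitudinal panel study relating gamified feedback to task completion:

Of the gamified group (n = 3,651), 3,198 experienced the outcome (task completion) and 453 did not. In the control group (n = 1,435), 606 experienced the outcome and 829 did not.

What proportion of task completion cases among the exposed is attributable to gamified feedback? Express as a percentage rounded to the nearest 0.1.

51.8

From the description: a = 3198, b = 453, c = 606, d = 829.
Risk in exposed = 3198/3651 = 0.87592; risk in unexposed = 606/1435 = 0.42230.
RR = 0.87592/0.42230 = 2.07418
AR% = (RR − 1)/RR × 100 = (2.07418 − 1)/2.07418 × 100 = 51.7881%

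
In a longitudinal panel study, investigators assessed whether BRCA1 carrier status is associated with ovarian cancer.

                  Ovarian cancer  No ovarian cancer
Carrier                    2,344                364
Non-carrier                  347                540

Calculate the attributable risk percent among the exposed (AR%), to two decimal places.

54.80

Cells: a = 2344, b = 364, c = 347, d = 540.
Risk in exposed = 2344/2708 = 0.86558; risk in unexposed = 347/887 = 0.39121.
RR = 0.86558/0.39121 = 2.21260
AR% = (RR − 1)/RR × 100 = (2.21260 − 1)/2.21260 × 100 = 54.8043%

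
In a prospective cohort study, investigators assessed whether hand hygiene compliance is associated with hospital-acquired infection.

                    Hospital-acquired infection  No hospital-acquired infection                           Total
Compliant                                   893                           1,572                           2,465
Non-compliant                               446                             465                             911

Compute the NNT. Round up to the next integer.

8

Risk in treated group = 893/2465 = 0.36227; risk in control = 446/911 = 0.48957.
Absolute risk reduction = 0.48957 − 0.36227 = 0.12730
NNT = 1 / ARR = 1 / 0.12730 = 7.855 → round up → 8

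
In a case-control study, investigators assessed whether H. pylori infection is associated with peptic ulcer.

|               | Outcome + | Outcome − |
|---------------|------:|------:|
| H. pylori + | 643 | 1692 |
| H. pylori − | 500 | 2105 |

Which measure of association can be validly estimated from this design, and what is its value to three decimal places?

Cells: a = 643, b = 1692, c = 500, d = 2105.
This is a case-control study: participants were sampled on outcome status, so risks in the source population cannot be estimated directly — relative risk is not valid here. The odds ratio is the appropriate measure.
OR = (a·d)/(b·c) = (643 × 2105) / (1692 × 500) = 1353515 / 846000 = 1.59990

1.600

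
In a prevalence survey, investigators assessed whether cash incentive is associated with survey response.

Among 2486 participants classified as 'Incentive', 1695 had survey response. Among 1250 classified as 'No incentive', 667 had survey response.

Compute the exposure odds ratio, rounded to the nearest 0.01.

1.87

From the description: a = 1695, b = 791, c = 667, d = 583.
OR = (a·d)/(b·c) = (1695 × 583) / (791 × 667) = 988185 / 527597 = 1.87299
The odds of survey response are about 1.87 times as high in the incentive group.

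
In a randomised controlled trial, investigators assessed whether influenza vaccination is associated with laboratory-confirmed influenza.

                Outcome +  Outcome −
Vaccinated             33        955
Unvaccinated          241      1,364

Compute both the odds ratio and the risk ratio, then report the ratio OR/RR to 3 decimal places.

0.879

Cells: a = 33, b = 955, c = 241, d = 1364.
OR = (33·1364)/(955·241) = 45012/230155 = 0.19557
Risk in exposed = 33/988 = 0.03340; risk in unexposed = 241/1605 = 0.15016; RR = 0.22244
OR/RR = 0.19557 / 0.22244 = 0.87921
The outcome is not rare, so the OR lies further from 1 than the RR.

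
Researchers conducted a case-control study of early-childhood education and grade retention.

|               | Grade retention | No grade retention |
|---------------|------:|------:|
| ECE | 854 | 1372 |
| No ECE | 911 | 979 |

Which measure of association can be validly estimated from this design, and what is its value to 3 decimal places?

Cells: a = 854, b = 1372, c = 911, d = 979.
This is a case-control study: participants were sampled on outcome status, so risks in the source population cannot be estimated directly — relative risk is not valid here. The odds ratio is the appropriate measure.
OR = (a·d)/(b·c) = (854 × 979) / (1372 × 911) = 836066 / 1249892 = 0.66891

0.669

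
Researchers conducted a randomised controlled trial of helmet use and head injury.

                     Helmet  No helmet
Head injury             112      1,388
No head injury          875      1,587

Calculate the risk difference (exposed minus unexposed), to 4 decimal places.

Reading the table with exposure as columns: a = 112 (Helmet, case), b = 875 (Helmet, non-case), c = 1388 (No helmet, case), d = 1587.
Risk in exposed = 112/987 = 0.113475; risk in unexposed = 1388/2975 = 0.466555.
Risk difference = 0.113475 − 0.466555 = -0.353079

-0.3531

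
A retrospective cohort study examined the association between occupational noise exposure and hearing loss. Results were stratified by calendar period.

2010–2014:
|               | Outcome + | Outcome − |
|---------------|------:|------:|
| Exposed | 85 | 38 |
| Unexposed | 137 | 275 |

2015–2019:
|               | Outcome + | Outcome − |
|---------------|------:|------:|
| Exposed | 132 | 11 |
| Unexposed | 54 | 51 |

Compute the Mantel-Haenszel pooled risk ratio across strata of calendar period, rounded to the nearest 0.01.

RR_MH = Σ(aᵢ·n₀ᵢ/nᵢ) / Σ(cᵢ·n₁ᵢ/nᵢ), with n₁ᵢ = aᵢ+bᵢ (exposed), n₀ᵢ = cᵢ+dᵢ (unexposed), nᵢ = n₁ᵢ+n₀ᵢ.
Stratum 1 (2010–2014): n₁ = 123, n₀ = 412, n = 535; a·n₀/n = 85·412/535 = 65.4579; c·n₁/n = 137·123/535 = 31.4972
Stratum 2 (2015–2019): n₁ = 143, n₀ = 105, n = 248; a·n₀/n = 132·105/248 = 55.8871; c·n₁/n = 54·143/248 = 31.1371
RR_MH = (65.4579 + 55.8871) / (31.4972 + 31.1371) = 121.3450 / 62.6343 = 1.93736

1.94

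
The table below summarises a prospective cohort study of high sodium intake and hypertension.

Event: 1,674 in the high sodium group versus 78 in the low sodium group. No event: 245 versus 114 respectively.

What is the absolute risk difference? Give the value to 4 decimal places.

From the description: a = 1674, b = 245, c = 78, d = 114.
Risk in exposed = 1674/1919 = 0.872329; risk in unexposed = 78/192 = 0.406250.
Risk difference = 0.872329 − 0.406250 = 0.466079

0.4661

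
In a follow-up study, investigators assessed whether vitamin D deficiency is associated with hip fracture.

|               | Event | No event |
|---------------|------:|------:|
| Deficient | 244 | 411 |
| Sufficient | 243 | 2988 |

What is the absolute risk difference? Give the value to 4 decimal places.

0.2973

Cells: a = 244, b = 411, c = 243, d = 2988.
Risk in exposed = 244/655 = 0.372519; risk in unexposed = 243/3231 = 0.075209.
Risk difference = 0.372519 − 0.075209 = 0.297310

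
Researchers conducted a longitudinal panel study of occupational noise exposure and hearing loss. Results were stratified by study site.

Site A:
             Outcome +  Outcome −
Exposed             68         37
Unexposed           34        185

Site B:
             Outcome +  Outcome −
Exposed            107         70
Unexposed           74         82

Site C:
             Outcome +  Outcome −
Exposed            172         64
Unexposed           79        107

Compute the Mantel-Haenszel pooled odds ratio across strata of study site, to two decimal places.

OR_MH = Σ(aᵢdᵢ/nᵢ) / Σ(bᵢcᵢ/nᵢ), where nᵢ is the stratum total.
Stratum 1 (Site A): n = 324; a·d/n = 68·185/324 = 38.8272; b·c/n = 37·34/324 = 3.8827
Stratum 2 (Site B): n = 333; a·d/n = 107·82/333 = 26.3483; b·c/n = 70·74/333 = 15.5556
Stratum 3 (Site C): n = 422; a·d/n = 172·107/422 = 43.6114; b·c/n = 64·79/422 = 11.9810
OR_MH = (38.8272 + 26.3483 + 43.6114) / (3.8827 + 15.5556 + 11.9810) = 108.7869 / 31.4193 = 3.46242

3.46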